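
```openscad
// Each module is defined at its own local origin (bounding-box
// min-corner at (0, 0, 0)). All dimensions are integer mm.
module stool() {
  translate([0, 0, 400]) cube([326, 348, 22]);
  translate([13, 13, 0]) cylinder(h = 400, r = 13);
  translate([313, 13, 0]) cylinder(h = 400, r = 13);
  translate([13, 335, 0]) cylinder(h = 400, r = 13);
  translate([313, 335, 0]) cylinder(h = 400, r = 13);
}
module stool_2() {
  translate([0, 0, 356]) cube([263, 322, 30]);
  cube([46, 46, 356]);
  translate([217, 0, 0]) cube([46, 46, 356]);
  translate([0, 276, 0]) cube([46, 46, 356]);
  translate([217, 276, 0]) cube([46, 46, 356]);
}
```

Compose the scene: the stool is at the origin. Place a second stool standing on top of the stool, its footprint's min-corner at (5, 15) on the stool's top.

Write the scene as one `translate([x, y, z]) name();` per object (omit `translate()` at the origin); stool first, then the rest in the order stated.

stool();
translate([5, 15, 422]) stool_2();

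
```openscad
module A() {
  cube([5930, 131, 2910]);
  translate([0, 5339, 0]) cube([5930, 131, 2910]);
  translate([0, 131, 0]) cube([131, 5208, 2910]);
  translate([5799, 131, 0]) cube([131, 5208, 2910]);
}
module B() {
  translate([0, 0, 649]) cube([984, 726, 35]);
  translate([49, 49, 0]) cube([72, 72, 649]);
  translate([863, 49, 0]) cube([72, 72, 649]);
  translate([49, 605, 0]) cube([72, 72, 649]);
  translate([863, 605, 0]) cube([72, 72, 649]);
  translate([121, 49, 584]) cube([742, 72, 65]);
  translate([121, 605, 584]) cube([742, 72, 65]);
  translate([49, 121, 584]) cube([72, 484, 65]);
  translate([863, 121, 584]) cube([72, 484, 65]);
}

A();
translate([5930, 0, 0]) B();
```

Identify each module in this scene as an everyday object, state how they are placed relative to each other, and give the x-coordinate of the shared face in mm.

The house frame's +x face and the table's −x face are both at x = 5930 mm.

A is a house frame. B is a table. The table is against the house frame's +x side, with their −y faces flush. The x-coordinate of the shared face is 5930 mm.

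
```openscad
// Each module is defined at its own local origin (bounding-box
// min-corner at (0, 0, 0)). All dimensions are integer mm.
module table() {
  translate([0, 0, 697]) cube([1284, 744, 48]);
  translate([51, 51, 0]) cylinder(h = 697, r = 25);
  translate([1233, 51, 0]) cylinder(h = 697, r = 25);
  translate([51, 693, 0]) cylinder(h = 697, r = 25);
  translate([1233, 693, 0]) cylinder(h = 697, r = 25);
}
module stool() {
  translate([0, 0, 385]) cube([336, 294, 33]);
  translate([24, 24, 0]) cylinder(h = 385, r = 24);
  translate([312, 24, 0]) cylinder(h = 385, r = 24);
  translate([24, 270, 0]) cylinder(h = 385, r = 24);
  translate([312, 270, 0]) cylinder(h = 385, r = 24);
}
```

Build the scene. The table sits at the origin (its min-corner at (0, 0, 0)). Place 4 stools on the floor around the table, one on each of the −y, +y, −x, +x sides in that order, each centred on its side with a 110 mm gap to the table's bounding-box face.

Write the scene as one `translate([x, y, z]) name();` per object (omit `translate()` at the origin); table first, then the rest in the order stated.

table();
translate([474, -404, 0]) stool();
translate([474, 854, 0]) stool();
translate([-446, 225, 0]) stool();
translate([1394, 225, 0]) stool();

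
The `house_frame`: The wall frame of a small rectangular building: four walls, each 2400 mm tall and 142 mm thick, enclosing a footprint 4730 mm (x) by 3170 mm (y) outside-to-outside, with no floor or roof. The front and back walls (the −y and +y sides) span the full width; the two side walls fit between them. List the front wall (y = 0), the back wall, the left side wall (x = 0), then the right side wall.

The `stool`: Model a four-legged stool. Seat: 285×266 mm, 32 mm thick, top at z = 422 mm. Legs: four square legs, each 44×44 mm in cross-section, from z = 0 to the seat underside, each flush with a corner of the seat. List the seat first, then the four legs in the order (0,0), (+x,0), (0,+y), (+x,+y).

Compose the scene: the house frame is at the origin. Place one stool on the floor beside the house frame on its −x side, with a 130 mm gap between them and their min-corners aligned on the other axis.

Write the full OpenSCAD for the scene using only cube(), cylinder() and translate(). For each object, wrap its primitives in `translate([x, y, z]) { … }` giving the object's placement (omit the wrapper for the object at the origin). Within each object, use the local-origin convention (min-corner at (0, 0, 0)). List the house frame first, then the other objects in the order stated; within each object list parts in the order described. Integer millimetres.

cube([4730, 142, 2400]);
translate([0, 3028, 0]) cube([4730, 142, 2400]);
translate([0, 142, 0]) cube([142, 2886, 2400]);
translate([4588, 142, 0]) cube([142, 2886, 2400]);
translate([-415, 0, 0]) {
  translate([0, 0, 390]) cube([285, 266, 32]);
  cube([44, 44, 390]);
  translate([241, 0, 0]) cube([44, 44, 390]);
  translate([0, 222, 0]) cube([44, 44, 390]);
  translate([241, 222, 0]) cube([44, 44, 390]);
}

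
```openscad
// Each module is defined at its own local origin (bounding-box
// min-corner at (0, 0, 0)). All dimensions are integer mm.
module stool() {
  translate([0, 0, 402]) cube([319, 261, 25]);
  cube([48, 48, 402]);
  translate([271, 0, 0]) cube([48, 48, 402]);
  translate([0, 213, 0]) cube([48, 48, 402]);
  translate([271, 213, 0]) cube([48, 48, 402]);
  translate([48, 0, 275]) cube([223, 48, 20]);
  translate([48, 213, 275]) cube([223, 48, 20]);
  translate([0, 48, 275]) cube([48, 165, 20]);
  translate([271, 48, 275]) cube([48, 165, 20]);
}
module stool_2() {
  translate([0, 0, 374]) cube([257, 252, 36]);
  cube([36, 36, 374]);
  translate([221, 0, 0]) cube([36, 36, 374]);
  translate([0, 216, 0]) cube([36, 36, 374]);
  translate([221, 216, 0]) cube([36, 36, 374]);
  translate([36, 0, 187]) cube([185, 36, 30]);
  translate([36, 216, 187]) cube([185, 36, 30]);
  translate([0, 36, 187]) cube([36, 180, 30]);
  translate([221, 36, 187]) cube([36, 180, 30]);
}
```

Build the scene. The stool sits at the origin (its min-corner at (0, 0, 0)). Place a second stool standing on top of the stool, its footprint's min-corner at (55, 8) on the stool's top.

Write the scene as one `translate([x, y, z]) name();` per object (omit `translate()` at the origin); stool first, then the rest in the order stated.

stool();
translate([55, 8, 427]) stool_2();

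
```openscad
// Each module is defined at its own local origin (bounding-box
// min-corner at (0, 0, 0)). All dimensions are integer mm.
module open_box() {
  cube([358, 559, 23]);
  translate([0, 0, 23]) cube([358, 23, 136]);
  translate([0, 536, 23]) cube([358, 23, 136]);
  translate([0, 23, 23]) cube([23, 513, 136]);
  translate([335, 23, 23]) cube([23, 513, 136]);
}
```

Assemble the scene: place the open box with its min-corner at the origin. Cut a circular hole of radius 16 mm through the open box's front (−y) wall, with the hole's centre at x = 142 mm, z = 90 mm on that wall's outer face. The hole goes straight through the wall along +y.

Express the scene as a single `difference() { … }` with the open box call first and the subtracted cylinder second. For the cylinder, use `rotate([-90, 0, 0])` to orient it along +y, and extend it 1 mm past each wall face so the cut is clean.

difference() {
  open_box();
  translate([142, -1, 90]) rotate([-90, 0, 0]) cylinder(h = 25, r = 16);
}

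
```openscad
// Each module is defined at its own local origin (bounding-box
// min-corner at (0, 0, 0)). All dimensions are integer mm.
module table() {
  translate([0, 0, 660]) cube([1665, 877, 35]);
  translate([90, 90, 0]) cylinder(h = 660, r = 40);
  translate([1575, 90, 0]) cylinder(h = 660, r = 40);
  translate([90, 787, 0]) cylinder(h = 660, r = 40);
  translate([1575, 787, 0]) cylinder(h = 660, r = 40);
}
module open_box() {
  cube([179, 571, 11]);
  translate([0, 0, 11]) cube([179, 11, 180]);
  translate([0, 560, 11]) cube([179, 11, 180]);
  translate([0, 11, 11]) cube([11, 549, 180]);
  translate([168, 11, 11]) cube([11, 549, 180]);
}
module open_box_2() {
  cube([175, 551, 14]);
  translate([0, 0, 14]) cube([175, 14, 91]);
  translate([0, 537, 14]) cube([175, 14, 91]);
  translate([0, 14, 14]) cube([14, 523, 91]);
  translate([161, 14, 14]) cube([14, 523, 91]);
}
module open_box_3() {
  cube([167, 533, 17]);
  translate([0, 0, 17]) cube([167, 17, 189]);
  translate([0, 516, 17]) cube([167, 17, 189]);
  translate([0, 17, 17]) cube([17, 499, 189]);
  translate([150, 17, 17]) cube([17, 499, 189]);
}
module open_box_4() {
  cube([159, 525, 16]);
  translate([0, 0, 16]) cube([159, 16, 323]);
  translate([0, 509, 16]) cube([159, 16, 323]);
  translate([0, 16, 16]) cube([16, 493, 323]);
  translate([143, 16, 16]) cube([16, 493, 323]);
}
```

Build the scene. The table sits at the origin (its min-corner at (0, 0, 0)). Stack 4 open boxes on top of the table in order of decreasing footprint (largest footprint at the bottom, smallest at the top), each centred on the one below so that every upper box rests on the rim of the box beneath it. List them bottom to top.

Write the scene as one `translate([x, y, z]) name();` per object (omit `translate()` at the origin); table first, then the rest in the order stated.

table();
translate([743, 153, 695]) open_box();
translate([745, 163, 886]) open_box_2();
translate([749, 172, 991]) open_box_3();
translate([753, 176, 1197]) open_box_4();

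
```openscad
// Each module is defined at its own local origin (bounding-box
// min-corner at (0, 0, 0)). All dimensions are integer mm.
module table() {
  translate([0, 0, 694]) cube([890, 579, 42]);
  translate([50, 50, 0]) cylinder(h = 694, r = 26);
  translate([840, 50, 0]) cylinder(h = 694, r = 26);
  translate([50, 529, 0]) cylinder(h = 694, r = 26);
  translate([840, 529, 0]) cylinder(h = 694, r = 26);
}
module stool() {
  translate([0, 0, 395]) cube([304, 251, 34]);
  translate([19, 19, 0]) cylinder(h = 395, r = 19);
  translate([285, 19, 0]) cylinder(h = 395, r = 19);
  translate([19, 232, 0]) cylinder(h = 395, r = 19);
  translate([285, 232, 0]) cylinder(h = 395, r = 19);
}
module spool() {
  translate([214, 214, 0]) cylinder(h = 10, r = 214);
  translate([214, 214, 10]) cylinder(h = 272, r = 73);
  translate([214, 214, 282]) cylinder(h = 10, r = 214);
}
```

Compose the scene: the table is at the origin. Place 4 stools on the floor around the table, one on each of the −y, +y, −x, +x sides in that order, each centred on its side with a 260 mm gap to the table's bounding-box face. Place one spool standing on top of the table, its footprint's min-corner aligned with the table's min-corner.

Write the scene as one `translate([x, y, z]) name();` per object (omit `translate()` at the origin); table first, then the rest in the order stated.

table();
translate([293, -511, 0]) stool();
translate([293, 839, 0]) stool();
translate([-564, 164, 0]) stool();
translate([1150, 164, 0]) stool();
translate([0, 0, 736]) spool();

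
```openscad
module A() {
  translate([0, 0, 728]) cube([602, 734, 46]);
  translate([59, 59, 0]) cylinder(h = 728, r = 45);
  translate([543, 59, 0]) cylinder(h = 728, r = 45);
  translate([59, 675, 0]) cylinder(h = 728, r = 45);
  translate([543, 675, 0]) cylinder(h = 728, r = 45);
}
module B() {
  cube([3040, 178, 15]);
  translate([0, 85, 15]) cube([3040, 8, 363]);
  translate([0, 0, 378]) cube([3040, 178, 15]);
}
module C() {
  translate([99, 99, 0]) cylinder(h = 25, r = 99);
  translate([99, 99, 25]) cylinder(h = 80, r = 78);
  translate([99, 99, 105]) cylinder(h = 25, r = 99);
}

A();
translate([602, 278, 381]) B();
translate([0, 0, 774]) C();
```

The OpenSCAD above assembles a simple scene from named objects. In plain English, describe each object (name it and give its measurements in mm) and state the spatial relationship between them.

A is a rectangular dining table. The top is 602×734×46 mm with its upper surface at z = 774 mm. It stands on four round legs of 90 mm diameter, each leg's bounding box inset 14 mm from the nearest pair of top edges, running from the floor to the underside of the top.

B is an I-beam lying along x, 3040 mm long. Overall section height 393 mm. Two flanges 178 mm wide (y) and 15 mm thick, one on the floor and one at the top; a web 8 mm thick runs between them, centred on the flange width.

C is a spool: two coaxial disc flanges of radius 99 mm and thickness 25 mm, joined by a core cylinder of radius 78 mm and height 80 mm. The lower flange rests on z = 0 and the three cylinders share a vertical axis.

The I-beam is beside the table with their tops flush at z = 774. The spool is on top of the table.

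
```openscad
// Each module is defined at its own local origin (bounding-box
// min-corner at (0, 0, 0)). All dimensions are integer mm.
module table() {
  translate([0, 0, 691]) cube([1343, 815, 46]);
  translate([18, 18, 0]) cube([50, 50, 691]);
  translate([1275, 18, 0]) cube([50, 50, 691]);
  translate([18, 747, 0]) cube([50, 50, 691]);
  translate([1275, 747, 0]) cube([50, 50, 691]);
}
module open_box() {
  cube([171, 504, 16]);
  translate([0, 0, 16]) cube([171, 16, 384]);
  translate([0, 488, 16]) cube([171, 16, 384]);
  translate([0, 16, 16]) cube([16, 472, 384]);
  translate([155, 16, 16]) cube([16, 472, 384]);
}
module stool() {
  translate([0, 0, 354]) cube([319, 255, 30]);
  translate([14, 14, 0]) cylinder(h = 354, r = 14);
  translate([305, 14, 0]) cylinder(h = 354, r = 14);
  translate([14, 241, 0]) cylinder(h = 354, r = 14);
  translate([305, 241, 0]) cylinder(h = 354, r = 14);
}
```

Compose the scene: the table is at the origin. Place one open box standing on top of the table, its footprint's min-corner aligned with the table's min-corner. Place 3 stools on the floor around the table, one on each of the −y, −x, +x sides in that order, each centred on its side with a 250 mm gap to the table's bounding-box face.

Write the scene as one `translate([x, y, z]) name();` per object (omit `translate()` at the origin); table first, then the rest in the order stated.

table();
translate([0, 0, 737]) open_box();
translate([512, -505, 0]) stool();
translate([-569, 280, 0]) stool();
translate([1593, 280, 0]) stool();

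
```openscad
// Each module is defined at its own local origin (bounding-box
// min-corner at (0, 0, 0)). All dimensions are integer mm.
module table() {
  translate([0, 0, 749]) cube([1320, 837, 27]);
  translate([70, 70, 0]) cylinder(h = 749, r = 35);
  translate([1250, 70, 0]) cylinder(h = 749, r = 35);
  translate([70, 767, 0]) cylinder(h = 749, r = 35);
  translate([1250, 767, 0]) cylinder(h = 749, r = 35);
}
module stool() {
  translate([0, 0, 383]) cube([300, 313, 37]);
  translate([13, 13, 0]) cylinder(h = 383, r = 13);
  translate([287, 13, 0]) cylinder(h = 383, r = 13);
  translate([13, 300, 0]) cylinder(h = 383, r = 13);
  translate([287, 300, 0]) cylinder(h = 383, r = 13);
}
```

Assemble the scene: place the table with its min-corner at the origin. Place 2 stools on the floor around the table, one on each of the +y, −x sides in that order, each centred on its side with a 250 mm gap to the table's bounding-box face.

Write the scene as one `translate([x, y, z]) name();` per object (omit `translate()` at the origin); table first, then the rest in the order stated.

table();
translate([510, 1087, 0]) stool();
translate([-550, 262, 0]) stool();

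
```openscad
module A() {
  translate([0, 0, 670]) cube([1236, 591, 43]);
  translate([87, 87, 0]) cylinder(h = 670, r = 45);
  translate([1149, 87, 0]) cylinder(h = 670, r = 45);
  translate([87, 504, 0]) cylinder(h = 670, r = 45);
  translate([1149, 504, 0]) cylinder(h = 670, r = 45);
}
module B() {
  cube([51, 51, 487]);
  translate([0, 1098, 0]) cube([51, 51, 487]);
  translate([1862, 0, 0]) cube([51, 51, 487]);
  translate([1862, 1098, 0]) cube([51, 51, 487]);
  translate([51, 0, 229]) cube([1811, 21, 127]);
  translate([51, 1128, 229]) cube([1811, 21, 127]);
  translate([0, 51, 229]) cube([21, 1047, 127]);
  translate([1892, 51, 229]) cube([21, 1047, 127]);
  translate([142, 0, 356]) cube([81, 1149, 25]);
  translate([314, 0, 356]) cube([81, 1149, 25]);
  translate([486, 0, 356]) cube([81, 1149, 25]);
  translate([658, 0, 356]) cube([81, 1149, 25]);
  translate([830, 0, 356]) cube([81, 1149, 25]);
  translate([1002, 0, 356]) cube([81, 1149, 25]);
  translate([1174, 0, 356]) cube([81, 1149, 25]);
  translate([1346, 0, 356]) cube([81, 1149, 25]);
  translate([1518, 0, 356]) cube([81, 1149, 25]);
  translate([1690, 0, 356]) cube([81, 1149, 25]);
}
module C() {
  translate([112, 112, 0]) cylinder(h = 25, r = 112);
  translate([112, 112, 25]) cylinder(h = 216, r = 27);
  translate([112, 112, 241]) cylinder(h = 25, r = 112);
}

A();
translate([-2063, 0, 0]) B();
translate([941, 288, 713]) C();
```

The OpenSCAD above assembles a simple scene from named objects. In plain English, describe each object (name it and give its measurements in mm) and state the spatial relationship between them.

A is a rectangular dining table. The top is 1236×591×43 mm with its upper surface at z = 713 mm. It stands on four round legs of 90 mm diameter, each leg's bounding box inset 42 mm from the nearest pair of top edges, running from the floor to the underside of the top.

B is a bed frame 1913 mm long (x) by 1149 mm wide (y). Four 51×51 mm corner posts, 487 mm tall, at the corners of the footprint. Four rails of 21 mm thickness and 127 mm height run between adjacent posts with their undersides at z = 229 mm, their outer faces flush with the outside of the frame (the two x-running rails run between the posts' inner faces; the two y-running rails run between the posts' inner faces). 10 slats, each 81 mm wide (x) and 25 mm thick, lie across the top of the two x-running rails, running the full 1149 mm width of the frame in y; the slats are evenly spaced along x between the inner faces of the end posts with equal gaps (rounded down to the nearest mm) at the −x end and between each pair — any rounding remainder accumulates at the +x end.

C is a spool: two coaxial disc flanges of radius 112 mm and thickness 25 mm, joined by a core cylinder of radius 27 mm and height 216 mm. The lower flange rests on z = 0 and the three cylinders share a vertical axis.

The bed frame is on the floor beside the table on its −x side. The spool is on top of the table.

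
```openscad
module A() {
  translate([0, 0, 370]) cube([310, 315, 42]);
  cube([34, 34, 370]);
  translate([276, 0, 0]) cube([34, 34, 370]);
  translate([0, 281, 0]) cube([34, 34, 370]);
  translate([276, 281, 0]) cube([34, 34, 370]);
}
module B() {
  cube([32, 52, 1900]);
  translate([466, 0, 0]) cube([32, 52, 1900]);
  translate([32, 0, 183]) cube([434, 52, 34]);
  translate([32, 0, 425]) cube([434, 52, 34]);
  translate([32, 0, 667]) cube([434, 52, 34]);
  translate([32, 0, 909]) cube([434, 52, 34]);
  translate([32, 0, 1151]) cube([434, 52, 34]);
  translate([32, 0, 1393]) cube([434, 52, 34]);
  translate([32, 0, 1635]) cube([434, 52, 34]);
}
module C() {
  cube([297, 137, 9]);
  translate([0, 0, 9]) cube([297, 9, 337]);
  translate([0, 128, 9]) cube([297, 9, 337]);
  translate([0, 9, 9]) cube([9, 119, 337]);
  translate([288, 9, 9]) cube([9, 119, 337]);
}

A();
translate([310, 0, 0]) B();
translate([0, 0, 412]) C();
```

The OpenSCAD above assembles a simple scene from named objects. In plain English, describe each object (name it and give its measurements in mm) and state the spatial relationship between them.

A is a four-legged stool. The seat is a 310×315×42 mm slab whose top surface is at z = 412 mm; four square legs, each 34×34 mm in cross-section, run from the floor (z = 0) to the underside of the seat, each flush with a corner of the seat.

B is a wooden ladder with two side rails of 32×52 mm section and 1900 mm height, set 498 mm apart overall. Between them run 7 rectangular rungs (52 mm deep, 34 mm thick), front faces flush with the rails' −y face. The bottom of the first rung is 183 mm above the floor and each subsequent rung is 242 mm higher than the one below.

C is an open storage box with external size 297×137×346 mm and wall thickness 9 mm (the base is also 9 mm thick). The base covers the whole footprint; the four walls stand on the base, with the y-facing walls full-width and the x-facing walls fitting between their inner faces.

The ladder is against the stool's +x side, with their −y faces flush. The open box is on top of the stool.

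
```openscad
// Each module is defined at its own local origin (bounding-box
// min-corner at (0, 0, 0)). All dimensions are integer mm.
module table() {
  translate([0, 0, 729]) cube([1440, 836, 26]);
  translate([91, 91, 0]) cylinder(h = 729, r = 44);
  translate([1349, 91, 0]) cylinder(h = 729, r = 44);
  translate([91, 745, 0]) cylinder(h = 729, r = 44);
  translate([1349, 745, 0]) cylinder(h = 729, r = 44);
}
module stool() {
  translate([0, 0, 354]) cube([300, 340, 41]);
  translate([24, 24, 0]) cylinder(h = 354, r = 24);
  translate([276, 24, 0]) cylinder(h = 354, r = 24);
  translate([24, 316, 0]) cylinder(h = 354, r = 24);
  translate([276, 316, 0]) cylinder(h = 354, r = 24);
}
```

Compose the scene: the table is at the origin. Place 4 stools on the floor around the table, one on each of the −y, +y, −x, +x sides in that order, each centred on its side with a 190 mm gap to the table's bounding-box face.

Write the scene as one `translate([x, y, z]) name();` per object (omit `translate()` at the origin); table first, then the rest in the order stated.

table();
translate([570, -530, 0]) stool();
translate([570, 1026, 0]) stool();
translate([-490, 248, 0]) stool();
translate([1630, 248, 0]) stool();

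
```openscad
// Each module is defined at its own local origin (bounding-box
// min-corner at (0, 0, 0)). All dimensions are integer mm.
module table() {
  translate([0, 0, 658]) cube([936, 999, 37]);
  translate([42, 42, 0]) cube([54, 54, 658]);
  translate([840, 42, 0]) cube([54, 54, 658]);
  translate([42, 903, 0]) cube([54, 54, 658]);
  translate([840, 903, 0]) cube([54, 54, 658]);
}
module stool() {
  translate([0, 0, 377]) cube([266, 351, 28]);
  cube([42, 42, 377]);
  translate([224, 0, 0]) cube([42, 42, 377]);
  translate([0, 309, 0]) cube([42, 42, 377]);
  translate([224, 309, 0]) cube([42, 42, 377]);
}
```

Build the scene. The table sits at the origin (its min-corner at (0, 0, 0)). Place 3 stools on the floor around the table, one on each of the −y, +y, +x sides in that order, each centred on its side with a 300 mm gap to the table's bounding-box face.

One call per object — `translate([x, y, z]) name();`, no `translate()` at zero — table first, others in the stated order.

table();
translate([335, -651, 0]) stool();
translate([335, 1299, 0]) stool();
translate([1236, 324, 0]) stool();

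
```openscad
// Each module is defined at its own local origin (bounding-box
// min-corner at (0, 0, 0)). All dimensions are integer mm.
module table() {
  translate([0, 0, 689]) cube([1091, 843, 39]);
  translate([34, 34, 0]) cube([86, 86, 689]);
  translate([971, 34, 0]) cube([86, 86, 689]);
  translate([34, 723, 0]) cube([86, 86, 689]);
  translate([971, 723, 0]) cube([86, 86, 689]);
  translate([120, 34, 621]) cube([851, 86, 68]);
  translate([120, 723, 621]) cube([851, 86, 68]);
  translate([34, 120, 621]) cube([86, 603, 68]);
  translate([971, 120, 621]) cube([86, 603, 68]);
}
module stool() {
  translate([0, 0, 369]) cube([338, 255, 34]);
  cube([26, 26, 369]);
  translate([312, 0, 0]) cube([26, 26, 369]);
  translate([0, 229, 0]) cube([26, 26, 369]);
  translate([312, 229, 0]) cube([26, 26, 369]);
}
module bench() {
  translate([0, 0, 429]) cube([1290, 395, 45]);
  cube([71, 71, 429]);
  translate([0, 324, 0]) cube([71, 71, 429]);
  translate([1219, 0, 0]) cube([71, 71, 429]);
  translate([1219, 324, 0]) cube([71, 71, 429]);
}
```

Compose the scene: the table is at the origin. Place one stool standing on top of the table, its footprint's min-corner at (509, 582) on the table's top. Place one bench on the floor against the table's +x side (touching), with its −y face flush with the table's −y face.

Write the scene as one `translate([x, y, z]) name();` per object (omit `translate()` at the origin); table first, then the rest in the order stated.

table();
translate([509, 582, 728]) stool();
translate([1091, 0, 0]) bench();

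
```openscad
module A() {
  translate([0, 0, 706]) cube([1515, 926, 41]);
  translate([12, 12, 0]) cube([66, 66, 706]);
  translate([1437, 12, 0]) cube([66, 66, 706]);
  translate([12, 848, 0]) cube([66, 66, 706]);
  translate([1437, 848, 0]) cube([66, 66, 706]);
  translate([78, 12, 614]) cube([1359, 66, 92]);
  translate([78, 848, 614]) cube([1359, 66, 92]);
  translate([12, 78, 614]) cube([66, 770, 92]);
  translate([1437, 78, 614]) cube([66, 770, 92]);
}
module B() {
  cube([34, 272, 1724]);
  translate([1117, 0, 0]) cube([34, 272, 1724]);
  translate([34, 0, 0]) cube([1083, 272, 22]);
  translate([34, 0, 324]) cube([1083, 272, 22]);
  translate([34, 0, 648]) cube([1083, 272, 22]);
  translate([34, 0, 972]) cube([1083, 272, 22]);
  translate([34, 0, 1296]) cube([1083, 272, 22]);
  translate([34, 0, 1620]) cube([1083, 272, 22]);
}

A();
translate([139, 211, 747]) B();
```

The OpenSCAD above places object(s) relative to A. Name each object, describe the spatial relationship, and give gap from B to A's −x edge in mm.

The bookshelf's min-x is at 139; the table's min-x is 0; gap = 139 mm.

A is a table. B is a bookshelf. The bookshelf is on top of the table. The gap from the bookshelf to the table's −x edge is 139 mm.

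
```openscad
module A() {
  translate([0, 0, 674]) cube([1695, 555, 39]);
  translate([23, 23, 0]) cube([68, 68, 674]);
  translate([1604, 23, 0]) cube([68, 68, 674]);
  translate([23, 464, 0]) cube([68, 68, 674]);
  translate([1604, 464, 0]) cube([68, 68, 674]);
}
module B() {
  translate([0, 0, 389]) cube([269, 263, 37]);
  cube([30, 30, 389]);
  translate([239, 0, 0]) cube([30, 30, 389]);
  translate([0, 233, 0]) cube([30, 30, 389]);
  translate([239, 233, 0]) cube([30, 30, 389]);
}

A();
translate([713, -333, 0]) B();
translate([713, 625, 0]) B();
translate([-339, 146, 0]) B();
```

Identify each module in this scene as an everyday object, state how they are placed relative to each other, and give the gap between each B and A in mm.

A is a table. B is a stool. Three stools sit around the table at the −y, +y, −x sides. The gap between each stool and the table is 70 mm.

Each stool's nearest face is 70 mm from the table's bounding box.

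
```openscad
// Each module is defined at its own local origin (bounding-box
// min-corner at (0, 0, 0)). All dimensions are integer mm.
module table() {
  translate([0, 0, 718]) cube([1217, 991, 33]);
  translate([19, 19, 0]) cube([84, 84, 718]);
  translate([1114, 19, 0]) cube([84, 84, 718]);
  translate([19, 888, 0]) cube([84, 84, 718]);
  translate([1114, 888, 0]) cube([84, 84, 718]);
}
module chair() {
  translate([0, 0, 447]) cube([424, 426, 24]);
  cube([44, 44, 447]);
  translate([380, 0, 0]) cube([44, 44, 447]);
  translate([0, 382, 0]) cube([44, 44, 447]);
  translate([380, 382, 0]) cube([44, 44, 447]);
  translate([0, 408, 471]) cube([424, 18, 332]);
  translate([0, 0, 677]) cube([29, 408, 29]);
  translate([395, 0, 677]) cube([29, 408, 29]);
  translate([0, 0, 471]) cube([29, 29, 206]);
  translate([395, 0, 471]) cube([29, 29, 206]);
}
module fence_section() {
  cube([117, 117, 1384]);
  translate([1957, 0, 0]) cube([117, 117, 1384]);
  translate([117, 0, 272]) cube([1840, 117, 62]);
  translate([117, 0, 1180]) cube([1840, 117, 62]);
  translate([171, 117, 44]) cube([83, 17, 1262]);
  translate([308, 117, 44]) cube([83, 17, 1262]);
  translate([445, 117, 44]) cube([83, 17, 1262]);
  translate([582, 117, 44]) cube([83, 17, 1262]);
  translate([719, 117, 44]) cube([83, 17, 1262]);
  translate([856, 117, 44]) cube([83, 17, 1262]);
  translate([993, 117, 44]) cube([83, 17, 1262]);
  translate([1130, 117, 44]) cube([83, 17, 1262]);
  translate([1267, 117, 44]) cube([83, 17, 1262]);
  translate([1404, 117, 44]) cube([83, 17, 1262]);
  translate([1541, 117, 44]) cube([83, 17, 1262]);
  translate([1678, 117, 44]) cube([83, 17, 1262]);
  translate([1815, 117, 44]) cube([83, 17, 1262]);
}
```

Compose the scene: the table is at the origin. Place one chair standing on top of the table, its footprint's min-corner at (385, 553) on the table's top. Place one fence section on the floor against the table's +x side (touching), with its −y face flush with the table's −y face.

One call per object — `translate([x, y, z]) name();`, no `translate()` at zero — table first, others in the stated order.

table();
translate([385, 553, 751]) chair();
translate([1217, 0, 0]) fence_section();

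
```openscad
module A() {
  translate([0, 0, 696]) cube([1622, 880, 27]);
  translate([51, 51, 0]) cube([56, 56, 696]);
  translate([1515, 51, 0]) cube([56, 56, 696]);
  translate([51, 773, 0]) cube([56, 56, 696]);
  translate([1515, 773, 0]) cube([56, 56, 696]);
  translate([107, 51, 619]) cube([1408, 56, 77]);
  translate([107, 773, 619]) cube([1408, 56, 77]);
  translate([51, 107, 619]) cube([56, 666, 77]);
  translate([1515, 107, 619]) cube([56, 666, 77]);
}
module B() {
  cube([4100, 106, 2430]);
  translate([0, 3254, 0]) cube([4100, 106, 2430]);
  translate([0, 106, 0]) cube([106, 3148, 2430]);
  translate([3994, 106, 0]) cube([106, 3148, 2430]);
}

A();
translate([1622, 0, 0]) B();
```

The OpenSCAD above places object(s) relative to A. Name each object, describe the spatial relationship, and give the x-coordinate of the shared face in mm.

A is a table. B is a house frame. The house frame is against the table's +x side, with their −y faces flush. The x-coordinate of the shared face is 1622 mm.

The table's +x face and the house frame's −x face are both at x = 1622 mm.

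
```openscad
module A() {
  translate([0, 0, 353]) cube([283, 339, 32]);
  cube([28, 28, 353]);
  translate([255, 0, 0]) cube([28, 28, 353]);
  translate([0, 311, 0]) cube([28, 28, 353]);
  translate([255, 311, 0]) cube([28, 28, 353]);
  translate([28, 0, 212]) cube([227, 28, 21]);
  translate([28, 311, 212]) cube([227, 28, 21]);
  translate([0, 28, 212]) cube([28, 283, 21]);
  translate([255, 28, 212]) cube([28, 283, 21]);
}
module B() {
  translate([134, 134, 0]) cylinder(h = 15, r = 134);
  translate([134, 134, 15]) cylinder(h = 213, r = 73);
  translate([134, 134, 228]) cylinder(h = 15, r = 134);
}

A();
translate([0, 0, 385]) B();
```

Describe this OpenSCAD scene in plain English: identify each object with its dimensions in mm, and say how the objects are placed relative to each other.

A is a simple wooden stool: a rectangular seat 283 mm (x) by 339 mm (y), 32 mm thick, top face at z = 385 mm, on four square legs, each 28×28 mm in cross-section. The legs rest on z = 0, each flush with a corner of the seat. Four stretchers, 28 mm wide and 21 mm tall, connect adjacent legs with their undersides at z = 212 mm, each running between the inner faces of the legs it joins and aligned with the legs' outer faces on the other axis.

B is a spool: two coaxial disc flanges of radius 134 mm and thickness 15 mm, joined by a core cylinder of radius 73 mm and height 213 mm. The lower flange rests on z = 0 and the three cylinders share a vertical axis.

The spool is on top of the stool.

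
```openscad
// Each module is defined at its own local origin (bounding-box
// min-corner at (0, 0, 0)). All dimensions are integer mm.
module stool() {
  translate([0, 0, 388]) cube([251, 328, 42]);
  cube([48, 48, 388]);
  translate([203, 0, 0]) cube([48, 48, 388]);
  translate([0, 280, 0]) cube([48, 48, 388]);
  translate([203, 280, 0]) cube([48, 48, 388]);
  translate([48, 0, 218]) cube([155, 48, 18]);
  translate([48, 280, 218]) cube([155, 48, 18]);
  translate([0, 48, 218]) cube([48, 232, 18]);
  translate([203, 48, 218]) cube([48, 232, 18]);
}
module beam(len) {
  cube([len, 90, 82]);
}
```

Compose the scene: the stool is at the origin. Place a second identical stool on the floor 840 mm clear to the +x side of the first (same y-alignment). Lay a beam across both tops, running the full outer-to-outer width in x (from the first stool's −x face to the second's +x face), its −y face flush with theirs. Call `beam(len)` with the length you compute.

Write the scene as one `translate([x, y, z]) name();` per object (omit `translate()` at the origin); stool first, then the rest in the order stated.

stool();
translate([1091, 0, 0]) stool();
translate([0, 0, 430]) beam(1342);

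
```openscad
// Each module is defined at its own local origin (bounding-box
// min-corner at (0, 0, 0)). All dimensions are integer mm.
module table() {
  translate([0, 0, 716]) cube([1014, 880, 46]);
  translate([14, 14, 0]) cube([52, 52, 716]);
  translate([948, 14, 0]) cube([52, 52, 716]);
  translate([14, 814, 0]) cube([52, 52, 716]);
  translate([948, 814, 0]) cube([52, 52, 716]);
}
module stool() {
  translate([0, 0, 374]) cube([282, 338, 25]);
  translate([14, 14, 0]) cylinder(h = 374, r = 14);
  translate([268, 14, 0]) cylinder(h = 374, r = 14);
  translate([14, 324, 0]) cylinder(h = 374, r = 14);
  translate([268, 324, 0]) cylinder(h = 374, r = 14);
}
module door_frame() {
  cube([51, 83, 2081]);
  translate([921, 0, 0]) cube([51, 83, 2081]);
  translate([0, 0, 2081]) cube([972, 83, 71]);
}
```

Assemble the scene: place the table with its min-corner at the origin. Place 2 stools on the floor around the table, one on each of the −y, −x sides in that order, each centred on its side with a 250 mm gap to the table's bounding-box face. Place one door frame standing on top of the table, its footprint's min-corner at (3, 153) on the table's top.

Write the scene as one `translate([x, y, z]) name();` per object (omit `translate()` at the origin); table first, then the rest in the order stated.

table();
translate([366, -588, 0]) stool();
translate([-532, 271, 0]) stool();
translate([3, 153, 762]) door_frame();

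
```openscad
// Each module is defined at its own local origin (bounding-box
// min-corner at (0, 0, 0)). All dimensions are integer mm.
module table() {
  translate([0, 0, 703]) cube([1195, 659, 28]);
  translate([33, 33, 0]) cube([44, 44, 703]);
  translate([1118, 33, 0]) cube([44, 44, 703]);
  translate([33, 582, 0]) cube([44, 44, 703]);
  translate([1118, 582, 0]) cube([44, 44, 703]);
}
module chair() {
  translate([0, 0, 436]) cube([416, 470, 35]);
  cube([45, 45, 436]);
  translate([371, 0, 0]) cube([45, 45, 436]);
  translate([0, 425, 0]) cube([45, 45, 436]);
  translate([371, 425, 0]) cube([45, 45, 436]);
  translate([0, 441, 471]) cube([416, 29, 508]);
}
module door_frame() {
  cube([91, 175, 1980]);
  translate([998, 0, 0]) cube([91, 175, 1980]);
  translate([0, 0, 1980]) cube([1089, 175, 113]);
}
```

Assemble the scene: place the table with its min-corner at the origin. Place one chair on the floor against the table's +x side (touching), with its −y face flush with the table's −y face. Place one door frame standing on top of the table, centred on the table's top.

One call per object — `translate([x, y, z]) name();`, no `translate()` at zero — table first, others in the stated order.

table();
translate([1195, 0, 0]) chair();
translate([53, 242, 731]) door_frame();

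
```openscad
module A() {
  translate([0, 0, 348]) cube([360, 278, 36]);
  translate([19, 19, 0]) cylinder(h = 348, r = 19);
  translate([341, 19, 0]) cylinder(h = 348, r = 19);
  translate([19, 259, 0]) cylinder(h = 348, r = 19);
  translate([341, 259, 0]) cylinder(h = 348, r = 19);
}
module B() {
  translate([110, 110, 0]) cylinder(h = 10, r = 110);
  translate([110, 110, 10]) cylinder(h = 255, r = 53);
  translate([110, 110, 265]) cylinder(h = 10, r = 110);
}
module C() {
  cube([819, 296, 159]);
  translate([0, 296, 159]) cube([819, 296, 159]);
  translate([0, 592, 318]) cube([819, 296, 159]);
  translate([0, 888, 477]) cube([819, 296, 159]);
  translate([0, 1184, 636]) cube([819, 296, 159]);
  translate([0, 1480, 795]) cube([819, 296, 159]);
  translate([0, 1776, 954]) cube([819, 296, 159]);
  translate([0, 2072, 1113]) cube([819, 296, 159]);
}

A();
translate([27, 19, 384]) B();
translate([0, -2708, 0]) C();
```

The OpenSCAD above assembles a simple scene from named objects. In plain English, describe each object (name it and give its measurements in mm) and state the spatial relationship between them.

A is a four-legged stool. The seat is 360×278 mm, 36 mm thick, top at z = 384 mm. It stands on four round legs, each 38 mm in diameter, from z = 0 to the seat underside, each leg's axis is inset half a diameter from the nearest pair of seat edges (so the leg's bounding box is flush with the corner).

B is a spool: two coaxial disc flanges of radius 110 mm and thickness 10 mm, joined by a core cylinder of radius 53 mm and height 255 mm. The lower flange rests on z = 0 and the three cylinders share a vertical axis.

C is a run of 8 identical solid stair steps. Each tread is 819×296 mm and each step block is 159 mm high. Step 1 rests on the floor; step k is offset from step 1 by (k−1)×296 mm in y and (k−1)×159 mm in z.

The spool is on top of the stool. The staircase is on the floor beside the stool on its −y side.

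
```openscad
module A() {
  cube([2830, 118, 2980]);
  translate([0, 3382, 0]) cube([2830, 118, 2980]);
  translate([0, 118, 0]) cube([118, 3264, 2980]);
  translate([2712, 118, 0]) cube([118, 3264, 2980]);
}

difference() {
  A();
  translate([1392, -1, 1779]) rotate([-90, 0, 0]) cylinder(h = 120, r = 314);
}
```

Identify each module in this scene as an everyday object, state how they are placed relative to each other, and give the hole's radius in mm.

A is a house frame. The house frame has a circular hole through its front wall. The hole's radius is 314 mm.

The subtracted cylinder has r = 314 mm.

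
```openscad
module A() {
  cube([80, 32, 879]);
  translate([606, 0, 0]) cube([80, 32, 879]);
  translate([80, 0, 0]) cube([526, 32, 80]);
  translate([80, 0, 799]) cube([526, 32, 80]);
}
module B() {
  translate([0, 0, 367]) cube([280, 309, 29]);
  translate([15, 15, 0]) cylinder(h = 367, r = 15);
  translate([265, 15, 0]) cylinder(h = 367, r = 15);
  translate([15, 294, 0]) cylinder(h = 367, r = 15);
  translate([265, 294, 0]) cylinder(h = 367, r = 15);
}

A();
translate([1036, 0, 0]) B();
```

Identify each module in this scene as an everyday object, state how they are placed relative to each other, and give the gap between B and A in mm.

A is a picture frame. B is a stool. The stool is on the floor beside the picture frame on its +x side. The gap between the stool and the picture frame is 350 mm.

The stool's nearest face is 350 mm from the picture frame's +x face.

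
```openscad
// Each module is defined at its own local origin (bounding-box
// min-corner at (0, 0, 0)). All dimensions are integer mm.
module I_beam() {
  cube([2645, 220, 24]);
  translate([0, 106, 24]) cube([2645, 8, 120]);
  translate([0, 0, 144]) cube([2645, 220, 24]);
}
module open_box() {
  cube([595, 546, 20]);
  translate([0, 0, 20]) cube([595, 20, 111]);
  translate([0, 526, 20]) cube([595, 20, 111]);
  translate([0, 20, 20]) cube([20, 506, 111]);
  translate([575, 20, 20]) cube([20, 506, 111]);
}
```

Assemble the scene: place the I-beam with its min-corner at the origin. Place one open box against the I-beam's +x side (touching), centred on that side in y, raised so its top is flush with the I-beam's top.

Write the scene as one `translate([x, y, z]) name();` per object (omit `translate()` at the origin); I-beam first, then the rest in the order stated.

I_beam();
translate([2645, -163, 37]) open_box();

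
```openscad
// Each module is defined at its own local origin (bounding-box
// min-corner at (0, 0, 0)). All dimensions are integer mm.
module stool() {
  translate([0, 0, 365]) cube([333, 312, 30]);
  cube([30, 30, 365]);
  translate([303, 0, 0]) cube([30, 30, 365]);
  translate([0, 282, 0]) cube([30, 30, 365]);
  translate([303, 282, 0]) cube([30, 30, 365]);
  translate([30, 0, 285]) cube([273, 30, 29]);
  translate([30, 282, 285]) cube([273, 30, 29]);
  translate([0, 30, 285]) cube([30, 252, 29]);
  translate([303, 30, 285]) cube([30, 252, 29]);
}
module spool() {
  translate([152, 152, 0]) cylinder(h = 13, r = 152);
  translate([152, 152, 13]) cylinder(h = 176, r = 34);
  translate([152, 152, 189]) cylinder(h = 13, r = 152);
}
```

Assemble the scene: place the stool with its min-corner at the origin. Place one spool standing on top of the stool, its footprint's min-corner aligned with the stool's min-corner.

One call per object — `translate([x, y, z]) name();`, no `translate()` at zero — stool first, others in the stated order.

stool();
translate([0, 0, 395]) spool();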